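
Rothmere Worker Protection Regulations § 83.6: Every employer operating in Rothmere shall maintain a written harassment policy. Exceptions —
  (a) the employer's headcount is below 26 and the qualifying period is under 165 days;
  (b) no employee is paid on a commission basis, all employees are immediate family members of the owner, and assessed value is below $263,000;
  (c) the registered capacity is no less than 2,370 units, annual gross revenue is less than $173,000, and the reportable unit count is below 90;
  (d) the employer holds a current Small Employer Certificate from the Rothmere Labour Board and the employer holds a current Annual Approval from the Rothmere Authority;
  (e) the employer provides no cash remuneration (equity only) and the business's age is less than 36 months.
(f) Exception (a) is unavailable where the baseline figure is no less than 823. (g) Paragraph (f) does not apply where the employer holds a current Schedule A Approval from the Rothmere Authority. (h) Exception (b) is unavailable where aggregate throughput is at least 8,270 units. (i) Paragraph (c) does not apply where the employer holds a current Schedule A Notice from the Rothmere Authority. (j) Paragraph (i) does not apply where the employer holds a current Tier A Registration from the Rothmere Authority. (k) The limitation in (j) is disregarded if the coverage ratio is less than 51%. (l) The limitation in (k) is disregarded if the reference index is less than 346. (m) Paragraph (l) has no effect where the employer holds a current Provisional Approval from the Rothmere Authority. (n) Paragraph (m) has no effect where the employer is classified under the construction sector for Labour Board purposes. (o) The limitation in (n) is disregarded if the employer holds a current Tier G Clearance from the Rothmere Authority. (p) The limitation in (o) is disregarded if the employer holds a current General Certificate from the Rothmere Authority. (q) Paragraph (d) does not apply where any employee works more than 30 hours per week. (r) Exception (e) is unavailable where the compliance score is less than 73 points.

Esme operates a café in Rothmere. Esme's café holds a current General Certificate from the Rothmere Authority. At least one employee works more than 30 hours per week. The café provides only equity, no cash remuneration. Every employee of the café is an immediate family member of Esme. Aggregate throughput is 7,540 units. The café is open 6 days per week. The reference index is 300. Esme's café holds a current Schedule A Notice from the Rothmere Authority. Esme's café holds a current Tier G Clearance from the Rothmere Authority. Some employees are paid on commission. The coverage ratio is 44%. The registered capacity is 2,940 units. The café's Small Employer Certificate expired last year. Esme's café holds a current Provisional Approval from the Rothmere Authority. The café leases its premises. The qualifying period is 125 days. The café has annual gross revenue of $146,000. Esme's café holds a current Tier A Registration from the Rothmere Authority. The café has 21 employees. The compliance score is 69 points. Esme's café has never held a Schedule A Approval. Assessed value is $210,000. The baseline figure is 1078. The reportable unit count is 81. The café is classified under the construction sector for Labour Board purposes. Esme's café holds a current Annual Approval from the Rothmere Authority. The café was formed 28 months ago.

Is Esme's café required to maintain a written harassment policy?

Exception (a)'s conditions are all satisfied: the employer's headcount is 21, below the 26 limit; the qualifying period is 125 days, under the 165 days limit. But applying paragraphs (f)–(g): (f) is triggered — the baseline figure is 1,078, meeting the 823 threshold. (g) does not operate here (the Schedule A Approval is not current), so (f) stands. Exception (a) does not apply.
Exception (b) fails — some employees are paid on commission.
Exception (c)'s conditions are all satisfied: the registered capacity is 2,940 units, meeting the 2,370 units threshold; annual gross revenue is $146,000, less than the $173,000 limit; the reportable unit count is 81, below the 90 limit. Considering the limiting provisions: (i) would limit (c) — a current Schedule A Notice is held — but (j) sets (i) aside: (j) operates against (i): a current Tier A Registration is held. (k) applies (the coverage ratio is 44%, less than the 51% limit), but yields to (l): (l) is engaged — the reference index is 300, less than the 346 limit. (m) operates (a current Provisional Approval is held), but is set aside by (n): (n) is triggered — the café is classified under the construction sector. (o) is triggered (a current Tier G Clearance is held), but yields to (p): (p) operates against (o): a current General Certificate is held. (c) remains available.
Exception (d) requires that the employer holds a current Small Employer Certificate from the Rothmere Labour Board; but the Small Employer Certificate has expired, so (d) is unavailable.
Exception (e): remuneration is equity-only; the business's age is 28 months, less than the 36 months limit — every condition holds. But applying paragraph (r): (r) operates against (e): the compliance score is 69 points, less than the 73 points limit. Exception (e) does not apply.

No — exception (c) applies; Esme's café is not required to maintain a written harassment policy.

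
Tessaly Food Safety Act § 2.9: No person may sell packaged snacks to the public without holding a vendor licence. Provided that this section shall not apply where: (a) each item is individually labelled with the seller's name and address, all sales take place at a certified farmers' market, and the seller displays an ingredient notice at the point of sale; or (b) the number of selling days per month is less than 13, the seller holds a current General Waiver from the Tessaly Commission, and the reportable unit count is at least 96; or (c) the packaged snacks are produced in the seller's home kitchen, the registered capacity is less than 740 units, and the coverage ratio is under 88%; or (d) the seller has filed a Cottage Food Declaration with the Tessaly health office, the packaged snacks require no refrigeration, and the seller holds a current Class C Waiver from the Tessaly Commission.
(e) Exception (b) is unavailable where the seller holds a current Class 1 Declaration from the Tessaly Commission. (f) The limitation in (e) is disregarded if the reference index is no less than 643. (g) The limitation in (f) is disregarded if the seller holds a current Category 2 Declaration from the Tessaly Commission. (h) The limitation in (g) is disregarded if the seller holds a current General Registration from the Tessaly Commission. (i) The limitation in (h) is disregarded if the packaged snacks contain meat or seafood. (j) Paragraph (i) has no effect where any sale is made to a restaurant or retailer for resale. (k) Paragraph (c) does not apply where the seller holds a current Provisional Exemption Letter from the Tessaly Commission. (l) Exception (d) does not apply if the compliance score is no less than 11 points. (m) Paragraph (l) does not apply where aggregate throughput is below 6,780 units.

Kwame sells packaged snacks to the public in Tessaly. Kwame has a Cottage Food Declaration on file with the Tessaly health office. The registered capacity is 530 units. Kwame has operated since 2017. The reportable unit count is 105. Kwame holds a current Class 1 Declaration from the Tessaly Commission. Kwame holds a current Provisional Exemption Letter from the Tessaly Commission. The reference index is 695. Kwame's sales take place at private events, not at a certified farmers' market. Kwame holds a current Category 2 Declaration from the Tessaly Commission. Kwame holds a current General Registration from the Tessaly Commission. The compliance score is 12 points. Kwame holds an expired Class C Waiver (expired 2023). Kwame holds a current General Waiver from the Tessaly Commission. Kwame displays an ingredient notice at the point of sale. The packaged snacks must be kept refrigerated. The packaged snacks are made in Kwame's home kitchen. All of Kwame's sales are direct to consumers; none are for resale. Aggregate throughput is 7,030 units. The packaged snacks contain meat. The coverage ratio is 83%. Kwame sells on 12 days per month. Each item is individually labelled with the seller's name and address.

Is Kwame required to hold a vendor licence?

Yes — Kwame must hold a vendor licence.

Exception (a) requires that all sales take place at a certified farmers' market; but sales are at private events, not a certified farmers' market, so (a) is unavailable.
Exception (b)'s conditions are all satisfied: the number of selling days per month is 12, less than the 13 limit; a current General Waiver is held; the reportable unit count is 105, meeting the 96 threshold. But: (e) applies — a current Class 1 Declaration is held. (f) would limit (e) — the reference index is 695, meeting the 643 threshold — but (g) sets (f) aside: (g) applies — a current Category 2 Declaration is held. (h) would limit (g) — a current General Registration is held — but (i) sets (h) aside: (i) operates against (h): the packaged snacks contain meat. (j) is not engaged (no sales are for resale), so (i) stands. So (b) is unavailable.
All of (c)'s requirements are met (the packaged snacks are home-kitchen produced; the registered capacity is 530 units, less than the 740 units limit; the coverage ratio is 83%, under the 88% limit). Turning to paragraph (k): (k) operates against (c): a current Provisional Exemption Letter is held. Exception (c) does not apply.
Exception (d) requires that the packaged snacks require no refrigeration; but the packaged snacks require refrigeration, so (d) is unavailable.
No exception displaces § 2.9.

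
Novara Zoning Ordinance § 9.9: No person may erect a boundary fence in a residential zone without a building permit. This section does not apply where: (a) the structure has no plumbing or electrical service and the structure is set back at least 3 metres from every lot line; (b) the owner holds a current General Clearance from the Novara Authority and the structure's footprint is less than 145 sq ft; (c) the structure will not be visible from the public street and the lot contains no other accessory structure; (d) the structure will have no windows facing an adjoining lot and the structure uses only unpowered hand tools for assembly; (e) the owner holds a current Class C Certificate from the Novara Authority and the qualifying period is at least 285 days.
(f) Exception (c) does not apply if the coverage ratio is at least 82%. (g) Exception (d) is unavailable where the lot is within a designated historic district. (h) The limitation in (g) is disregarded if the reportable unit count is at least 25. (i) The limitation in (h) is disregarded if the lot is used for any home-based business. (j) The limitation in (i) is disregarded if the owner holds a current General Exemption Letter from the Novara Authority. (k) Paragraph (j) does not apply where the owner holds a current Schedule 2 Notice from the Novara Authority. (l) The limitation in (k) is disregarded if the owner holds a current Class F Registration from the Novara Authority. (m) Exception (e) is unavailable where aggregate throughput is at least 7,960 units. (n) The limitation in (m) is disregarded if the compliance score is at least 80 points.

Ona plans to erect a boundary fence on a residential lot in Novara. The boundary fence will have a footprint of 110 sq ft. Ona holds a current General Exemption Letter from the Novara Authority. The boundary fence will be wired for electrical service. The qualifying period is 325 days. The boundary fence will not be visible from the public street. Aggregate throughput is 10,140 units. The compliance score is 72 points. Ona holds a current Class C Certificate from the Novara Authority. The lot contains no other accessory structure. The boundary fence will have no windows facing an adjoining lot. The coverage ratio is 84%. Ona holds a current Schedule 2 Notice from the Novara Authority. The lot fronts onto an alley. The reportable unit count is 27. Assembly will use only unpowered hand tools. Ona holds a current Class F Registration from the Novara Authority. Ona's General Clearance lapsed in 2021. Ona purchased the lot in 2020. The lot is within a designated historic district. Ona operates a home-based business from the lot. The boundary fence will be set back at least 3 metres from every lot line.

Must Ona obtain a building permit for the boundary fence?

No — exception (d) applies; Ona does not need a building permit.

Exception (a) fails — electrical service is planned.
Exception (b) does not apply: the General Clearance is not current.
Exception (c): the structure will not be visible from the street; the lot has no other accessory structure — every condition holds. But applying paragraph (f): (f) operates against (c): the coverage ratio is 84%, meeting the 82% threshold. So (c) is unavailable.
Exception (d)'s conditions are all satisfied: no windows face an adjoining lot; assembly uses only hand tools. Under paragraphs (g)–(l): (g) would limit (d) — the lot is in a historic district — but (h) sets (g) aside: (h) is triggered — the reportable unit count is 27, meeting the 25 threshold. (i) would limit (h) — a home-based business operates on the lot — but (j) sets (i) aside: (j) is triggered — a current General Exemption Letter is held. (k) would limit (j) — a current Schedule 2 Notice is held — but (l) sets (k) aside: (l) operates against (k): a current Class F Registration is held. So (d) applies.
Exception (e)'s conditions are all satisfied: a current Class C Certificate is held; the qualifying period is 325 days, meeting the 285 days threshold. But: (m) applies — aggregate throughput is 10,140 units, meeting the 7,960 units threshold. (n), which would lift (m), is not engaged — the compliance score is 72 points, short of 80 points. Exception (e) does not apply.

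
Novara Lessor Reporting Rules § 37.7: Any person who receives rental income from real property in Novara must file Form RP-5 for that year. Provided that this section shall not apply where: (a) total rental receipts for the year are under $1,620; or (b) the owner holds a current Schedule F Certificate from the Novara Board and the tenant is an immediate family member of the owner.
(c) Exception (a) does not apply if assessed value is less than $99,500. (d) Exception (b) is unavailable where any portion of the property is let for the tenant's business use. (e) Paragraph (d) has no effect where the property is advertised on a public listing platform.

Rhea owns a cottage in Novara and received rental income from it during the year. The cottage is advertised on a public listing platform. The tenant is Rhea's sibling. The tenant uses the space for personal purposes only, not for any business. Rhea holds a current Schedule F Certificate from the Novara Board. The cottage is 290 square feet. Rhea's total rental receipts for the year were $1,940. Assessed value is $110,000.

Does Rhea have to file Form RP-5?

No — exception (b) applies; Rhea is not required to file Form RP-5.

Exception (a) does not apply: total rental receipts for the year are $1,940, not under $1,620.
Exception (b): a current Schedule F Certificate is held; the tenant is an immediate family member — every condition holds. As to paragraphs (d)–(e): (d) is inapplicable — the space is used for personal purposes only. (b) remains available.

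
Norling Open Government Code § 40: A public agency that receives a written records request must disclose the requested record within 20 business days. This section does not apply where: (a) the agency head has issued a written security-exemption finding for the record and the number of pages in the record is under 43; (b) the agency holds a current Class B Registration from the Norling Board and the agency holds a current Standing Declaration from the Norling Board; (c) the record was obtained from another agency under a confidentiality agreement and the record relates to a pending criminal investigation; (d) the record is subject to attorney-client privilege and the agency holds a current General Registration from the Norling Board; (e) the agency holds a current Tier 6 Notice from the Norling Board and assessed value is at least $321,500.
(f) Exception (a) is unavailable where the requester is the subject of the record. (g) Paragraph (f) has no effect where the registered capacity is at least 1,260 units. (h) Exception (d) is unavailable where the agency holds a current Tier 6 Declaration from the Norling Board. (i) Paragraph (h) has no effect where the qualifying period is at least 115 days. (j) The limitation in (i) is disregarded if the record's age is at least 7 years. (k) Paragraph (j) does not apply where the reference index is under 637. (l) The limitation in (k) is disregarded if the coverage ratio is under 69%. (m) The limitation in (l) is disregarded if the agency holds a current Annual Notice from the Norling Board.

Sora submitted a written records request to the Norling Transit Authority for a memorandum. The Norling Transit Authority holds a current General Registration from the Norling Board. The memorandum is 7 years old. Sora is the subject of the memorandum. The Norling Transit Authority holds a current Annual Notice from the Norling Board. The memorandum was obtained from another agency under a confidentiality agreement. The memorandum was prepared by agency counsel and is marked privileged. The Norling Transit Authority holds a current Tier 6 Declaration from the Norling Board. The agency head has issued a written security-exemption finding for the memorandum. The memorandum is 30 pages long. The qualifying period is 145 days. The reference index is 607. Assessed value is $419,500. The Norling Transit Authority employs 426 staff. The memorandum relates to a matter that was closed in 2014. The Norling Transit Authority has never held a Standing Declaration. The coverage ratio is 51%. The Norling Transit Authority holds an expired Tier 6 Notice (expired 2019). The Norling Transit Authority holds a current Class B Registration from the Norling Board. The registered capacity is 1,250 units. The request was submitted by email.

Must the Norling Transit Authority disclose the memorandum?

All of (a)'s requirements are met (a written security-exemption finding has been issued; the number of pages in the record is 30, under the 43 limit). However, paragraphs (f)–(g) must be considered: (f) operates against (a): Sora is the subject of the memorandum. (g) is not engaged (the registered capacity is 1,250 units, short of 1,260 units), so (f) stands. So (a) is unavailable.
Exception (b) requires that the agency holds a current Standing Declaration from the Norling Board; but there is no Standing Declaration in force, so (b) is unavailable.
Exception (c) requires that the record relates to a pending criminal investigation; but the memorandum relates to a closed matter, so (c) is unavailable.
Exception (d): the memorandum is privileged; a current General Registration is held — every condition holds. Considering the limiting provisions: (h) would limit (d) — a current Tier 6 Declaration is held — but (i) sets (h) aside: (i) operates against (h): the qualifying period is 145 days, meeting the 115 days threshold. (j) would limit (i) — the record's age is 7 years, meeting the 7 years threshold — but (k) sets (j) aside: (k) is triggered — the reference index is 607, under the 637 limit. (l) is triggered (the coverage ratio is 51%, under the 69% limit), but is set aside by (m): (m) operates against (l): a current Annual Notice is held. Exception (d) stands.
Exception (e) fails — no current Tier 6 Notice is held.

No — exception (d) applies; the Norling Transit Authority is not required to disclose the memorandum.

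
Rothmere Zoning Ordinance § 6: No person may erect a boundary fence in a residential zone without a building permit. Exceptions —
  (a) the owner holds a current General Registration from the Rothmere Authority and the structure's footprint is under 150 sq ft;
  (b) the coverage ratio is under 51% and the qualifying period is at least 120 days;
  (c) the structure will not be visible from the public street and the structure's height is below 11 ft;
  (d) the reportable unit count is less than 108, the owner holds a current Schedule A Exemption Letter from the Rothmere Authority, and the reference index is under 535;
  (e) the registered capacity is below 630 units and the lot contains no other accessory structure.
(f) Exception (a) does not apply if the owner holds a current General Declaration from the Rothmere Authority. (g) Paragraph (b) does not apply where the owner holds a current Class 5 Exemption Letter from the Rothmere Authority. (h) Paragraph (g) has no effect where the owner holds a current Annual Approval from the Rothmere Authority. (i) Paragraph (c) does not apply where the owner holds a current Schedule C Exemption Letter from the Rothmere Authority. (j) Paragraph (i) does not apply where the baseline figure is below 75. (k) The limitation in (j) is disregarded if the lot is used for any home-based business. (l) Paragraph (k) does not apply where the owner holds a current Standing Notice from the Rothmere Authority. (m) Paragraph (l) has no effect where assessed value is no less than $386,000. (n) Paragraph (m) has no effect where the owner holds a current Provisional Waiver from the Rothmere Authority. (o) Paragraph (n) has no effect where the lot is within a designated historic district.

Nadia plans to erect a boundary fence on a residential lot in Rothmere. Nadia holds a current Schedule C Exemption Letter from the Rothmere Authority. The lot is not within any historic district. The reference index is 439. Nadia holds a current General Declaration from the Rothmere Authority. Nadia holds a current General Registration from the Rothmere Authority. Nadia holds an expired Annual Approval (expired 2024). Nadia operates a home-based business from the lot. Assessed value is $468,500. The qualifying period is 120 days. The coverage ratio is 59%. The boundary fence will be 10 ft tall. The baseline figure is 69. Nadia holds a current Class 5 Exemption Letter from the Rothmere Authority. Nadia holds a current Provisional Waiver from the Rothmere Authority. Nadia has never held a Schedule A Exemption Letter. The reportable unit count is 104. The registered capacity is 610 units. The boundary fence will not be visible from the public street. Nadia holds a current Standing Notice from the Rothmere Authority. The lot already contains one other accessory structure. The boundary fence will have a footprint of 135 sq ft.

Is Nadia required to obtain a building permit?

No — exception (c) applies; Nadia does not need a building permit.

Exception (a) is satisfied on its face — a current General Registration is held; the structure's footprint is 135 sq ft, under the 150 sq ft limit. Turning to paragraph (f): (f) operates against (a): a current General Declaration is held. Exception (a) does not apply.
Exception (b) does not apply: the coverage ratio is 59%, not under 51%.
All of (c)'s requirements are met (the structure will not be visible from the street; the structure's height is 10 ft, below the 11 ft limit). Under paragraphs (i)–(o): (i) would limit (c) — a current Schedule C Exemption Letter is held — but (j) sets (i) aside: (j) operates against (i): the baseline figure is 69, below the 75 limit. (k) applies (a home-based business operates on the lot), but is overridden by (l): (l) applies — a current Standing Notice is held. (m) would limit (l) — assessed value is $468,500, meeting the $386,000 threshold — but (n) sets (m) aside: (n) operates against (m): a current Provisional Waiver is held. (o), which would lift (n), is inapplicable — the lot is not in a historic district. So (c) applies.
Exception (d) fails — there is no Schedule A Exemption Letter in force.
Exception (e) does not apply: the lot already has another accessory structure.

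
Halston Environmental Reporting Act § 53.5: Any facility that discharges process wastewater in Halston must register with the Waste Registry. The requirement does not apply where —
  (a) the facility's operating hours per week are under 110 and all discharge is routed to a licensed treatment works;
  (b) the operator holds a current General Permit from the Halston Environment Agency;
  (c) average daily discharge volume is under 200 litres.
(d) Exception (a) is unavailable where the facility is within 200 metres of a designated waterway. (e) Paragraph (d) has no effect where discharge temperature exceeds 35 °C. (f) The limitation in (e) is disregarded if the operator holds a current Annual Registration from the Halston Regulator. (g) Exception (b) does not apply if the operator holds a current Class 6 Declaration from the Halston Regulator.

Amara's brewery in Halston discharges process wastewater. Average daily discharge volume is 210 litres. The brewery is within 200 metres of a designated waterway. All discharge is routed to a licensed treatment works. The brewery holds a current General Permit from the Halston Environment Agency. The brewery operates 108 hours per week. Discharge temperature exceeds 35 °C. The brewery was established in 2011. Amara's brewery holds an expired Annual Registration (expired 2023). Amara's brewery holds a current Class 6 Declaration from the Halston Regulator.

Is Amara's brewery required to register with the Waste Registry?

No — exception (a) applies; Amara's brewery is not required to register with the Waste Registry.

Exception (a): the facility's operating hours per week are 108, under the 110 limit; discharge is routed to a licensed treatment works — every condition holds. Considering the limiting provisions: (d) would limit (a) — the brewery is within 200 m of a designated waterway — but (e) sets (d) aside: (e) operates against (d): discharge temperature exceeds 35 °C. (f), which would lift (e), is not triggered — no current Annual Registration is held. So (a) applies.
Exception (b)'s conditions are all satisfied: a current General Permit is held. However, paragraph (g) must be considered: (g) is triggered — a current Class 6 Declaration is held. So (b) is unavailable.
Exception (c) does not apply: average daily discharge volume is 210 litres, not under 200 litres.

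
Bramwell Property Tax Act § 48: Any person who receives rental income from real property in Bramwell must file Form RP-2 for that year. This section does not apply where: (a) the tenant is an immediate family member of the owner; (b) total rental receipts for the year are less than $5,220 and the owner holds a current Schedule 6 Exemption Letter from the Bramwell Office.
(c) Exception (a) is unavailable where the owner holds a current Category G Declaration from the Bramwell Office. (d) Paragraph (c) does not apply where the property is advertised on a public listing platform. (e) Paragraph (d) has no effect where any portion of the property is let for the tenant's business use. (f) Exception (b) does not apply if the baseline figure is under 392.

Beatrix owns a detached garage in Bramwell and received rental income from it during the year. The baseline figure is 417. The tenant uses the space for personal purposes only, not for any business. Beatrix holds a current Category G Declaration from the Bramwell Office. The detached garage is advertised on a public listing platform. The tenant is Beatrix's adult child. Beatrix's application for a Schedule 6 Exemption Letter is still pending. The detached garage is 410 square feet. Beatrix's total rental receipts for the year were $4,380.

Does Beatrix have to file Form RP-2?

All of (a)'s requirements are met (the tenant is an immediate family member). Applying paragraphs (c)–(e): (c) is engaged (a current Category G Declaration is held), but yields to (d): (d) operates against (c): the property is publicly advertised. (e), which would lift (d), is not engaged — the space is used for personal purposes only. So (a) applies.
Exception (b) does not apply: no current Schedule 6 Exemption Letter is held.

No — exception (a) applies; Beatrix is not required to file Form RP-2.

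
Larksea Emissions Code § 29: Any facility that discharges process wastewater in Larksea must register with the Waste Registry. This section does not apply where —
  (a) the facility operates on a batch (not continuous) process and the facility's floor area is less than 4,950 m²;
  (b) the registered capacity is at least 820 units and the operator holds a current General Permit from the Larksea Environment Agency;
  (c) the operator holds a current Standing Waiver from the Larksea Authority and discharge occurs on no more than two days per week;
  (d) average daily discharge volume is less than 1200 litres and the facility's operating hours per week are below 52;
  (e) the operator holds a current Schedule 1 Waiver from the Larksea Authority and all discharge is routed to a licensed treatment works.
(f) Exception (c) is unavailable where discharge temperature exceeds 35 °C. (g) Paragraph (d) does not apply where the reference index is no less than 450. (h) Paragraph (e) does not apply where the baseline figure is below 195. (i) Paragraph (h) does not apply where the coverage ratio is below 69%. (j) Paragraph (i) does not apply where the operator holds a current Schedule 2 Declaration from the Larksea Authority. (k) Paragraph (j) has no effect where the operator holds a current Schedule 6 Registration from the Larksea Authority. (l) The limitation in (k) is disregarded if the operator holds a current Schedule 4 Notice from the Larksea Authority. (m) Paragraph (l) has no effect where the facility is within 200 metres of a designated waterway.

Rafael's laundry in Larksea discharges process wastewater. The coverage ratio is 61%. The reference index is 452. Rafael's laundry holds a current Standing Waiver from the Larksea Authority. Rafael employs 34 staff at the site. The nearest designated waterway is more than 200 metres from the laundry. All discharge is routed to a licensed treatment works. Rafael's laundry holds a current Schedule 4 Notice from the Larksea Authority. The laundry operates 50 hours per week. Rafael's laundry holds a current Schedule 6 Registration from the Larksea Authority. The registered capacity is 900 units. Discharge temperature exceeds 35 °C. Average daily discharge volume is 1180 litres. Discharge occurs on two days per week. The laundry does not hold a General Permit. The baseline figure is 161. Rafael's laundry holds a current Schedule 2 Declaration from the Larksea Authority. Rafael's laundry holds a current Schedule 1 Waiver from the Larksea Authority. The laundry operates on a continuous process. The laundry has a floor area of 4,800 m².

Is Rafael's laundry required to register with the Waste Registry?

Yes — Rafael's laundry must register with the Waste Registry.

Exception (a) fails — the facility operates on a continuous process.
Exception (b) does not apply: no General Permit is held.
Exception (c) is satisfied on its face — a current Standing Waiver is held; discharge occurs on no more than two days per week. But: (f) is triggered — discharge temperature exceeds 35 °C. Exception (c) does not apply.
Exception (d): average daily discharge volume is 1180 litres, less than the 1200 litres limit; the facility's operating hours per week are 50, below the 52 limit — every condition holds. However, paragraph (g) must be considered: (g) operates against (d): the reference index is 452, meeting the 450 threshold. (d) is therefore removed.
Exception (e) is satisfied on its face — a current Schedule 1 Waiver is held; discharge is routed to a licensed treatment works. However, paragraphs (h)–(m) must be considered: (h) applies — the baseline figure is 161, below the 195 limit. (i) applies (the coverage ratio is 61%, below the 69% limit), but is displaced by (j): (j) is engaged — a current Schedule 2 Declaration is held. (k) would limit (j) — a current Schedule 6 Registration is held — but (l) sets (k) aside: (l) operates — a current Schedule 4 Notice is held. (m), which would lift (l), is not engaged — the laundry is more than 200 m from any designated waterway. So (e) is unavailable.
Every exception is unavailable, so the rule governs.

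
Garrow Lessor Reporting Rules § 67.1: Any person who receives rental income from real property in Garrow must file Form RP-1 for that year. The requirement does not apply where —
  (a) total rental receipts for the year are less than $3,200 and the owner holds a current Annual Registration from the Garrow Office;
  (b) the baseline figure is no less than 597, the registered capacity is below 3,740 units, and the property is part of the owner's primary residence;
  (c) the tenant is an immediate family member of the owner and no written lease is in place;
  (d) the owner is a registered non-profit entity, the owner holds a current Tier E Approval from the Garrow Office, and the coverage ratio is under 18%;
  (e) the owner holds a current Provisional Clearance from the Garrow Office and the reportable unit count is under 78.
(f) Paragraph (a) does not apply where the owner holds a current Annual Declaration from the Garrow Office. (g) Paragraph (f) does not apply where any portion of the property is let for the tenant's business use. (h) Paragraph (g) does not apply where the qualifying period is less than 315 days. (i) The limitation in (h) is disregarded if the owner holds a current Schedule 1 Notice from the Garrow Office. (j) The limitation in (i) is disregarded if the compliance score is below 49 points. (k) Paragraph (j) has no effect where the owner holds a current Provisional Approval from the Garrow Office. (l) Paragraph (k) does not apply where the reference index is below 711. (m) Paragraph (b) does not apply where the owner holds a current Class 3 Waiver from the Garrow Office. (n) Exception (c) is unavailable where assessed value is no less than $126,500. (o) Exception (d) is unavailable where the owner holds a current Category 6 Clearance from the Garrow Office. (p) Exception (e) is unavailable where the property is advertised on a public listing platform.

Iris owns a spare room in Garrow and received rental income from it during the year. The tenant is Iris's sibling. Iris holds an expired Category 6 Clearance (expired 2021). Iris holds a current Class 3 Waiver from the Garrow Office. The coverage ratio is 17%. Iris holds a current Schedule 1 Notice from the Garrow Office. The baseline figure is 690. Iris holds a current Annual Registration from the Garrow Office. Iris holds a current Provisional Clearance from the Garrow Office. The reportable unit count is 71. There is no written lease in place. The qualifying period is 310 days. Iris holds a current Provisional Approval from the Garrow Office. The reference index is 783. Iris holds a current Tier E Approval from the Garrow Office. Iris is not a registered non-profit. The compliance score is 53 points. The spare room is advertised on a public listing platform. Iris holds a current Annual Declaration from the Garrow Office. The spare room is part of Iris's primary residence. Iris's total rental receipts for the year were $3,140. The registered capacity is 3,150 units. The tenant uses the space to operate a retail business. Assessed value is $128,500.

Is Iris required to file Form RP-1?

Exception (a) is satisfied on its face — total rental receipts for the year are $3,140, less than the $3,200 limit; a current Annual Registration is held. As to paragraphs (f)–(l): (f) is triggered (a current Annual Declaration is held), but is itself disapplied by (g): (g) operates against (f): the space is let for business use. (h) would limit (g) — the qualifying period is 310 days, less than the 315 days limit — but (i) sets (h) aside: (i) operates against (h): a current Schedule 1 Notice is held. (j) does not operate here (the compliance score is 53 points, not below 49 points), so (i) stands. (a) remains available.
Exception (b) is satisfied on its face — the baseline figure is 690, meeting the 597 threshold; the registered capacity is 3,150 units, below the 3,740 units limit; the spare room is part of the primary residence. But: (m) operates against (b): a current Class 3 Waiver is held. (b) is therefore removed.
Exception (c) is satisfied on its face — the tenant is an immediate family member; there is no written lease. Turning to paragraph (n): (n) is engaged — assessed value is $128,500, meeting the $126,500 threshold. (c) is therefore removed.
Exception (d) does not apply: Iris is not a registered non-profit.
Exception (e) is satisfied on its face — a current Provisional Clearance is held; the reportable unit count is 71, under the 78 limit. But: (p) operates against (e): the property is publicly advertised. (e) is therefore removed.

No — exception (a) applies; Iris is not required to file Form RP-1.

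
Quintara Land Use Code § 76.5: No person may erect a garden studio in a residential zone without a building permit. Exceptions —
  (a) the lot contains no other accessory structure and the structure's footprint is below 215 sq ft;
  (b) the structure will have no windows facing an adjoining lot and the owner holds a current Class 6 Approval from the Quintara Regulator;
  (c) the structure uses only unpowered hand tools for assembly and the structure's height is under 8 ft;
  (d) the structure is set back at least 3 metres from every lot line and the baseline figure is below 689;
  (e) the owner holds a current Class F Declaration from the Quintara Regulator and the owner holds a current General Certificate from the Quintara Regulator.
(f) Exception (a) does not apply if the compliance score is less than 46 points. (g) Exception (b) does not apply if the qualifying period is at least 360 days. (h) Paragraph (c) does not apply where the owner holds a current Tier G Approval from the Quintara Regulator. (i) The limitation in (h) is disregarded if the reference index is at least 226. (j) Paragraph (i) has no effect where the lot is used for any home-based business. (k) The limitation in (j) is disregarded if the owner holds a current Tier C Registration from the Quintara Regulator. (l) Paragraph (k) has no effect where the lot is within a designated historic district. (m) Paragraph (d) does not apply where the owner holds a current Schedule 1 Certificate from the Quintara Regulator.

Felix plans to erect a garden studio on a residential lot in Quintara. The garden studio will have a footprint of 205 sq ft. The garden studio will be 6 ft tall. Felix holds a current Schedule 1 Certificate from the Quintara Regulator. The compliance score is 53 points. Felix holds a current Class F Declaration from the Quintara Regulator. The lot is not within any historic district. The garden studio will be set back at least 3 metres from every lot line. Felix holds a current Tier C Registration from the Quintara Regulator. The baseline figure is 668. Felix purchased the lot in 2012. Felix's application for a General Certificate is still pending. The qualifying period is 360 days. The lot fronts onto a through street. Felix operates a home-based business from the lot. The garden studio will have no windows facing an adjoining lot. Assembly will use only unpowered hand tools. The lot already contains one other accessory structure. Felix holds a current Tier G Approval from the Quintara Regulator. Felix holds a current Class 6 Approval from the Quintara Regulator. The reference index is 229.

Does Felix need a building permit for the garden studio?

Exception (a) does not apply: the lot already has another accessory structure.
Exception (b) is satisfied on its face — no windows face an adjoining lot; a current Class 6 Approval is held. But applying paragraph (g): (g) operates against (b): the qualifying period is 360 days, meeting the 360 days threshold. Exception (b) does not apply.
All of (c)'s requirements are met (assembly uses only hand tools; the structure's height is 6 ft, under the 8 ft limit). Applying paragraphs (h)–(l): (h) is triggered (a current Tier G Approval is held), but is displaced by (i): (i) is triggered — the reference index is 229, meeting the 226 threshold. (j) is triggered (a home-based business operates on the lot), but is set aside by (k): (k) operates against (j): a current Tier C Registration is held. (l), which would lift (k), is inapplicable — the lot is not in a historic district. Exception (c) stands.
Exception (d)'s conditions are all satisfied: the setback is at least 3 m on every side; the baseline figure is 668, below the 689 limit. But: (m) applies — a current Schedule 1 Certificate is held. Exception (d) does not apply.
Exception (e) fails — the General Certificate is not current.

No — exception (c) applies; Felix does not need a building permit.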